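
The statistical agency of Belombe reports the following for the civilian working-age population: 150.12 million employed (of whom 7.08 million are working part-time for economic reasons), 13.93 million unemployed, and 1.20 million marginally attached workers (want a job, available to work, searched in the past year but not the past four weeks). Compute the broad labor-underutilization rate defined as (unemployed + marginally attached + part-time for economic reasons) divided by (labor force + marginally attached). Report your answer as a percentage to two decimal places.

Broad underutilization rate ≈ 13.44%.

Labor force = 150.12 + 13.93 = 164.05 million.
Numerator = 13.93 + 1.20 + 7.08 = 22.21 million.
Denominator = 164.05 + 1.20 = 165.25 million.
Broad rate = 22.21 / 165.25 = 13.44%.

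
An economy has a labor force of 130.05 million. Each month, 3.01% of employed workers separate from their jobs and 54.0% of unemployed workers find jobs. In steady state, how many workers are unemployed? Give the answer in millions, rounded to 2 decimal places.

Steady-state unemployment rate u* = s/(s+f) = 3.01/(3.01+54.0) = 0.052798.
Unemployed = u* × labor force = 0.052798 × 130.05 ≈ 6.87 million.

About 6.87 million are unemployed in steady state.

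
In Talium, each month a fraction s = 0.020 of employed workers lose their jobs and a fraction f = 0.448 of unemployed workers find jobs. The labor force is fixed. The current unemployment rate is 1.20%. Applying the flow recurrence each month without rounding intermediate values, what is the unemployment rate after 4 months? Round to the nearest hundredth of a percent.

With a fixed labor force, u_{t+1} = u_t + s·(1−u_t) − f·u_t = u_t·(1−s−f) + s.
Here 1−s−f = 0.532 and s = 0.020.
u_1 = 0.012000 × 0.532 + 0.020 = 0.026384.
u_2 = 0.026384 × 0.532 + 0.020 = 0.034036.
u_3 = 0.034036 × 0.532 + 0.020 = 0.038107.
u_4 = 0.038107 × 0.532 + 0.020 = 0.040273.

Unemployment rate after four months ≈ 4.03%.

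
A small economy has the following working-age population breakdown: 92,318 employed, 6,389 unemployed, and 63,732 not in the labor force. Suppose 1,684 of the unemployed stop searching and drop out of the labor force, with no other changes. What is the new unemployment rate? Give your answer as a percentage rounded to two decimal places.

Initially, labor force = 92,318 + 6,389 = 98,707, so u = 6,389/98,707 = 6.47%.
After the change, unemployed and labor force both fall by 1,684 → E = 92,318, U = 4,705, labor force = 97,023.
New unemployment rate = 4,705 / 97,023 = 4.85%.

New unemployment rate ≈ 4.85%.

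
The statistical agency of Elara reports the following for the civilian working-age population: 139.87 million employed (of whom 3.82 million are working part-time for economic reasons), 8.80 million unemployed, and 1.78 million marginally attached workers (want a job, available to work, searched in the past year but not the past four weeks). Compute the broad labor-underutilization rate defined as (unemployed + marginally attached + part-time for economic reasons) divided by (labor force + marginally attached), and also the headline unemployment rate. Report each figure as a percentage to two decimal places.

Broad underutilization rate ≈ 9.57%; headline unemployment rate ≈ 5.92%.

Labor force = 139.87 + 8.80 = 148.67 million.
Numerator = 8.80 + 1.78 + 3.82 = 14.40 million.
Denominator = 148.67 + 1.78 = 150.45 million.
Broad rate = 14.40 / 150.45 = 9.57%.
Headline unemployment rate = 8.80 / 148.67 = 5.92%.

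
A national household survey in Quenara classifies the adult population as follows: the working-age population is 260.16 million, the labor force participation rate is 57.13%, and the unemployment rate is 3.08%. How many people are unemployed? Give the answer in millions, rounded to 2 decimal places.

Labor force = 0.5713 × 260.16 = 148.63 million.
Unemployed = 0.0308 × 148.63 ≈ 4.58 million.

About 4.58 million are unemployed.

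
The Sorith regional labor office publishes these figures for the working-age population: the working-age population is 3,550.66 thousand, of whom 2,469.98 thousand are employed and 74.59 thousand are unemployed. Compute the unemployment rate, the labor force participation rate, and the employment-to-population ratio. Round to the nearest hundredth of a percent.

Unemployment rate ≈ 2.93%; labor force participation rate ≈ 71.66%; employment-population ratio ≈ 69.56%.

Labor force = employed + unemployed = 2,469.98 + 74.59 = 2,544.57 thousand.
Unemployment rate = 74.59 / 2,544.57 = 2.93%.
Labor force participation rate = 2,544.57 / 3,550.66 = 71.66%.
Employment-population ratio = 2,469.98 / 3,550.66 = 69.56%.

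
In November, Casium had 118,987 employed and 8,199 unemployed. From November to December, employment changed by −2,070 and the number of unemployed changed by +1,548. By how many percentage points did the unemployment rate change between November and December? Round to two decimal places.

November: labor force = 118,987 + 8,199 = 127,186; u = 8,199/127,186 = 6.45%.
December: labor force = 116,917 + 9,747 = 126,664; u = 9,747/126,664 = 7.70%.
Change = 7.70% − 6.45% = +1.25 pp.

The unemployment rate changed by +1.25 percentage points.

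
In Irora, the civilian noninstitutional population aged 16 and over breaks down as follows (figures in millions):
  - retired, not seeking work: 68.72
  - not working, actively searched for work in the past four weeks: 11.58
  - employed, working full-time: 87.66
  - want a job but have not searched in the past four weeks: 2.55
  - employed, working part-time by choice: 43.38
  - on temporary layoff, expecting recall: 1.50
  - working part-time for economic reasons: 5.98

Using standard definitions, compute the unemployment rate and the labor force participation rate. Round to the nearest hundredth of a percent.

Employed = 87.66 + 43.38 + 5.98 = 137.02 million (anyone who worked, including part-time for economic reasons, counts as employed).
Unemployed = 11.58 + 1.50 = 13.08 million (jobless and actively searching, or on temporary layoff).
Labor force = 137.02 + 13.08 = 150.10 million.
Not in labor force = 68.72 + 2.55 = 71.27 million (those not working and not actively searching are outside the labor force — including those who want a job but have given up searching).
Civilian working-age population = 150.10 + 71.27 = 221.37 million.
Unemployment rate = 13.08 / 150.10 = 8.71%.
Labor force participation rate = 150.10 / 221.37 = 67.81%.

Unemployment rate ≈ 8.71%; labor force participation rate ≈ 67.81%.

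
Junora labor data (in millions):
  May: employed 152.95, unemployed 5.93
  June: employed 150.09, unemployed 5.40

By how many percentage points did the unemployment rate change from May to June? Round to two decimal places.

May: labor force = 152.95 + 5.93 = 158.88; u = 5.93/158.88 = 3.73%.
June: labor force = 150.09 + 5.40 = 155.49; u = 5.40/155.49 = 3.47%.
Change = 3.47% − 3.73% = −0.26 pp.

The unemployment rate changed by −0.26 percentage points.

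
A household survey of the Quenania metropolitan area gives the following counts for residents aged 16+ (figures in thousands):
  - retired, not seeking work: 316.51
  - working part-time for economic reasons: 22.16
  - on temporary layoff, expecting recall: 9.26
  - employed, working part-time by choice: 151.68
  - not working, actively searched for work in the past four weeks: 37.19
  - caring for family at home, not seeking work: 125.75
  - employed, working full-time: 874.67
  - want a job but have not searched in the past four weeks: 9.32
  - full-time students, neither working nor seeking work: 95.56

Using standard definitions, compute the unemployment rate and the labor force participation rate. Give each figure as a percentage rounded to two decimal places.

Unemployment rate ≈ 4.24%; labor force participation rate ≈ 66.68%.

Employed = 22.16 + 151.68 + 874.67 = 1,048.51 thousand (anyone who worked, including part-time for economic reasons, counts as employed).
Unemployed = 9.26 + 37.19 = 46.45 thousand (jobless and actively searching, or on temporary layoff).
Labor force = 1,048.51 + 46.45 = 1,094.96 thousand.
Not in labor force = 316.51 + 125.75 + 9.32 + 95.56 = 547.14 thousand (those not working and not actively searching are outside the labor force — including those who want a job but have given up searching).
Civilian working-age population = 1,094.96 + 547.14 = 1,642.10 thousand.
Unemployment rate = 46.45 / 1,094.96 = 4.24%.
Labor force participation rate = 1,094.96 / 1,642.10 = 66.68%.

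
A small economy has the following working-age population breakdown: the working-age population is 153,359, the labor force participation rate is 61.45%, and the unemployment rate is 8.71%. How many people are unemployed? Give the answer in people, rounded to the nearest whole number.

Labor force = 0.6145 × 153,359 = 94,239.
Unemployed = 0.0871 × 94,239 ≈ 8,208.

About 8,208 are unemployed.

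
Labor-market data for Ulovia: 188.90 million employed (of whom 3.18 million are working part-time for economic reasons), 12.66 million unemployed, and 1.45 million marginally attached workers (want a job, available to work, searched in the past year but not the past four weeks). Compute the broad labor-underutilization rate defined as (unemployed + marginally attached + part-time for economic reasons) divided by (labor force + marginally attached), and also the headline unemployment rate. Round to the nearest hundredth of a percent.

Broad underutilization rate ≈ 8.52%; headline unemployment rate ≈ 6.28%.

Labor force = 188.90 + 12.66 = 201.56 million.
Numerator = 12.66 + 1.45 + 3.18 = 17.29 million.
Denominator = 201.56 + 1.45 = 203.01 million.
Broad rate = 17.29 / 203.01 = 8.52%.
Headline unemployment rate = 12.66 / 201.56 = 6.28%.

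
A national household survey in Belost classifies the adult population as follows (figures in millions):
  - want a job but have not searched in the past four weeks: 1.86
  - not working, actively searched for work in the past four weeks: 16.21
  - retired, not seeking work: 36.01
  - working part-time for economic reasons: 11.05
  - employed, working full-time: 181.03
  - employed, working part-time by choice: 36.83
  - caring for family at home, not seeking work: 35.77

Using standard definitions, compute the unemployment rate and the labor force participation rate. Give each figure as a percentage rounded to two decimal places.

Unemployment rate ≈ 6.61%; labor force participation rate ≈ 76.90%.

Employed = 11.05 + 181.03 + 36.83 = 228.91 million (anyone who worked, including part-time for economic reasons, counts as employed).
Unemployed = 16.21 million.
Labor force = 228.91 + 16.21 = 245.12 million.
Not in labor force = 1.86 + 36.01 + 35.77 = 73.64 million (those not working and not actively searching are outside the labor force — including those who want a job but have given up searching).
Civilian working-age population = 245.12 + 73.64 = 318.76 million.
Unemployment rate = 16.21 / 245.12 = 6.61%.
Labor force participation rate = 245.12 / 318.76 = 76.90%.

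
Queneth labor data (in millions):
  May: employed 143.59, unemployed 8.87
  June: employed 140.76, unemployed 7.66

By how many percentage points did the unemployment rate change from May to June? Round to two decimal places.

May: labor force = 143.59 + 8.87 = 152.46; u = 8.87/152.46 = 5.82%.
June: labor force = 140.76 + 7.66 = 148.42; u = 7.66/148.42 = 5.16%.
Change = 5.16% − 5.82% = −0.66 pp.

The unemployment rate changed by −0.66 percentage points.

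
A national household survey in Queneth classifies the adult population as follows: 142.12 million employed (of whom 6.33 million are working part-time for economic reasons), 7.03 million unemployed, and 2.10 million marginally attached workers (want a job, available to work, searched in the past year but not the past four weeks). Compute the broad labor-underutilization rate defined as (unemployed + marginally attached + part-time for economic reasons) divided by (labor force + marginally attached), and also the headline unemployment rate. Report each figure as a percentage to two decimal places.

Broad underutilization rate ≈ 10.22%; headline unemployment rate ≈ 4.71%.

Labor force = 142.12 + 7.03 = 149.15 million.
Numerator = 7.03 + 2.10 + 6.33 = 15.46 million.
Denominator = 149.15 + 2.10 = 151.25 million.
Broad rate = 15.46 / 151.25 = 10.22%.
Headline unemployment rate = 7.03 / 149.15 = 4.71%.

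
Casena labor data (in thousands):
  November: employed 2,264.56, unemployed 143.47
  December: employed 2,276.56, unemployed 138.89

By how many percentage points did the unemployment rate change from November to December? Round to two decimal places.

The unemployment rate changed by −0.21 percentage points.

November: labor force = 2,264.56 + 143.47 = 2,408.03; u = 143.47/2,408.03 = 5.96%.
December: labor force = 2,276.56 + 138.89 = 2,415.45; u = 138.89/2,415.45 = 5.75%.
Change = 5.75% − 5.96% = −0.21 pp.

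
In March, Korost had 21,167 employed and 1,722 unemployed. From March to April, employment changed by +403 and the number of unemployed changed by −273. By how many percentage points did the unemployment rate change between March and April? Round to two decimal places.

The unemployment rate changed by −1.23 percentage points.

March: labor force = 21,167 + 1,722 = 22,889; u = 1,722/22,889 = 7.52%.
April: labor force = 21,570 + 1,449 = 23,019; u = 1,449/23,019 = 6.29%.
Change = 6.29% − 7.52% = −1.23 pp.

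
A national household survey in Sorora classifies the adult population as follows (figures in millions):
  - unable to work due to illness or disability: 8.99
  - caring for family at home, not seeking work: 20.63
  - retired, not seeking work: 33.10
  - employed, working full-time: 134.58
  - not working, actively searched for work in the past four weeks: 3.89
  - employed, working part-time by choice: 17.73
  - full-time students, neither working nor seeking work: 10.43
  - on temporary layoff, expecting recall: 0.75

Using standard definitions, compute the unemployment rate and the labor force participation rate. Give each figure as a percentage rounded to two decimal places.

Unemployment rate ≈ 2.96%; labor force participation rate ≈ 68.21%.

Employed = 134.58 + 17.73 = 152.31 million.
Unemployed = 3.89 + 0.75 = 4.64 million (jobless and actively searching, or on temporary layoff).
Labor force = 152.31 + 4.64 = 156.95 million.
Not in labor force = 8.99 + 20.63 + 33.10 + 10.43 = 73.15 million (those not working and not actively searching are outside the labor force).
Civilian working-age population = 156.95 + 73.15 = 230.10 million.
Unemployment rate = 4.64 / 156.95 = 2.96%.
Labor force participation rate = 156.95 / 230.10 = 68.21%.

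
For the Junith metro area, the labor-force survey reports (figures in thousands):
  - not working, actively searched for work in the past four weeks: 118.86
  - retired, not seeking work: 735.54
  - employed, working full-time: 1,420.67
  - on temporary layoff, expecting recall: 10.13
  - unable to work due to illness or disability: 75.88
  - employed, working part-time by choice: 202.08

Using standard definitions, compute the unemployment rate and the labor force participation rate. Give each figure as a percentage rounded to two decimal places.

Unemployment rate ≈ 7.36%; labor force participation rate ≈ 68.34%.

Employed = 1,420.67 + 202.08 = 1,622.75 thousand.
Unemployed = 118.86 + 10.13 = 128.99 thousand (jobless and actively searching, or on temporary layoff).
Labor force = 1,622.75 + 128.99 = 1,751.74 thousand.
Not in labor force = 735.54 + 75.88 = 811.42 thousand (those not working and not actively searching are outside the labor force).
Civilian working-age population = 1,751.74 + 811.42 = 2,563.16 thousand.
Unemployment rate = 128.99 / 1,751.74 = 7.36%.
Labor force participation rate = 1,751.74 / 2,563.16 = 68.34%.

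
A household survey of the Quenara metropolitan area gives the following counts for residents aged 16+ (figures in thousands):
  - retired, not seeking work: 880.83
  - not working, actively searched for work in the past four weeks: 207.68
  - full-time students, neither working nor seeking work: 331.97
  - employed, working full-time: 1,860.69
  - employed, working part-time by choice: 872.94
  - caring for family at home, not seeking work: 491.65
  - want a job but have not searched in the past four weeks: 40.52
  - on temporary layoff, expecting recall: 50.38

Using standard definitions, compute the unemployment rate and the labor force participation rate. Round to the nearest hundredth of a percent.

Employed = 1,860.69 + 872.94 = 2,733.63 thousand.
Unemployed = 207.68 + 50.38 = 258.06 thousand (jobless and actively searching, or on temporary layoff).
Labor force = 2,733.63 + 258.06 = 2,991.69 thousand.
Not in labor force = 880.83 + 331.97 + 491.65 + 40.52 = 1,744.97 thousand (those not working and not actively searching are outside the labor force — including those who want a job but have given up searching).
Civilian working-age population = 2,991.69 + 1,744.97 = 4,736.66 thousand.
Unemployment rate = 258.06 / 2,991.69 = 8.63%.
Labor force participation rate = 2,991.69 / 4,736.66 = 63.16%.

Unemployment rate ≈ 8.63%; labor force participation rate ≈ 63.16%.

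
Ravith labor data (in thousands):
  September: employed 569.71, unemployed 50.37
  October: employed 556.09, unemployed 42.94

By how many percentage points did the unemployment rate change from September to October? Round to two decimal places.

The unemployment rate changed by −0.95 percentage points.

September: labor force = 569.71 + 50.37 = 620.08; u = 50.37/620.08 = 8.12%.
October: labor force = 556.09 + 42.94 = 599.03; u = 42.94/599.03 = 7.17%.
Change = 7.17% − 8.12% = −0.95 pp.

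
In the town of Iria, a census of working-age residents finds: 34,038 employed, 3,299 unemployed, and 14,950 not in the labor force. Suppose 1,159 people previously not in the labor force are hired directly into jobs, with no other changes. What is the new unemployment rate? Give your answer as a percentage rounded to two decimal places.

Initially, labor force = 34,038 + 3,299 = 37,337, so u = 3,299/37,337 = 8.84%.
After the change, employed and labor force both rise by 1,159; unemployed unchanged → E = 35,197, U = 3,299, labor force = 38,496.
New unemployment rate = 3,299 / 38,496 = 8.57%.

New unemployment rate ≈ 8.57%.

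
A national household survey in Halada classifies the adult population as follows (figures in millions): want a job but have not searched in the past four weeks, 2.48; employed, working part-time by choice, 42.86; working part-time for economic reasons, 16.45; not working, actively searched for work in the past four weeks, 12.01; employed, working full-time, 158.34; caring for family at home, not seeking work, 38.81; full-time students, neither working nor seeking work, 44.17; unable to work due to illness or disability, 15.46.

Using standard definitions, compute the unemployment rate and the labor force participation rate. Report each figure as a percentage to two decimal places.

Employed = 42.86 + 16.45 + 158.34 = 217.65 million (anyone who worked, including part-time for economic reasons, counts as employed).
Unemployed = 12.01 million.
Labor force = 217.65 + 12.01 = 229.66 million.
Not in labor force = 2.48 + 38.81 + 44.17 + 15.46 = 100.92 million (those not working and not actively searching are outside the labor force — including those who want a job but have given up searching).
Civilian working-age population = 229.66 + 100.92 = 330.58 million.
Unemployment rate = 12.01 / 229.66 = 5.23%.
Labor force participation rate = 229.66 / 330.58 = 69.47%.

Unemployment rate ≈ 5.23%; labor force participation rate ≈ 69.47%.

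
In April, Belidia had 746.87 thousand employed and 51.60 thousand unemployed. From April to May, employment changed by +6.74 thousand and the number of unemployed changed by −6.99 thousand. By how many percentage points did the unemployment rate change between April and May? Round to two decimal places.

April: labor force = 746.87 + 51.60 = 798.47; u = 51.60/798.47 = 6.46%.
May: labor force = 753.61 + 44.61 = 798.22; u = 44.61/798.22 = 5.59%.
Change = 5.59% − 6.46% = −0.87 pp.

The unemployment rate changed by −0.87 percentage points.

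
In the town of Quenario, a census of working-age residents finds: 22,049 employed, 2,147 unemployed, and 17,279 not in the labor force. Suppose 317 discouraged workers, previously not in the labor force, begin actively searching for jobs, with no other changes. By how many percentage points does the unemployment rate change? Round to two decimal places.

The unemployment rate changes by +1.18 percentage points.

Initially, labor force = 22,049 + 2,147 = 24,196, so u = 2,147/24,196 = 8.87%.
After the change, unemployed and labor force both rise by 317 → E = 22,049, U = 2,464, labor force = 24,513.
New unemployment rate = 2,464 / 24,513 = 10.05%.
Change = 10.05% − 8.87% = +1.18 percentage points.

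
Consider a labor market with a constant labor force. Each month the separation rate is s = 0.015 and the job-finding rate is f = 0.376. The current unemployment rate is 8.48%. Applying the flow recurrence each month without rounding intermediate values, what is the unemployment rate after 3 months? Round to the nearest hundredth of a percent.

Unemployment rate after three months ≈ 4.89%.

With a fixed labor force, u_{t+1} = u_t + s·(1−u_t) − f·u_t = u_t·(1−s−f) + s.
Here 1−s−f = 0.609 and s = 0.015.
u_1 = 0.084800 × 0.609 + 0.015 = 0.066643.
u_2 = 0.066643 × 0.609 + 0.015 = 0.055586.
u_3 = 0.055586 × 0.609 + 0.015 = 0.048852.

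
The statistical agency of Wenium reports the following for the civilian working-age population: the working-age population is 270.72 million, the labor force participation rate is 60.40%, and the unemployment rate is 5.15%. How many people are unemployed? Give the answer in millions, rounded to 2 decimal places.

Labor force = 0.6040 × 270.72 = 163.51 million.
Unemployed = 0.0515 × 163.51 ≈ 8.42 million.

About 8.42 million are unemployed.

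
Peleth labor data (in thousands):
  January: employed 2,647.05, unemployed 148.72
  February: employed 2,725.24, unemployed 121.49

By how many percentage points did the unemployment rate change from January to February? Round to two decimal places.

The unemployment rate changed by −1.05 percentage points.

January: labor force = 2,647.05 + 148.72 = 2,795.77; u = 148.72/2,795.77 = 5.32%.
February: labor force = 2,725.24 + 121.49 = 2,846.73; u = 121.49/2,846.73 = 4.27%.
Change = 4.27% − 5.32% = −1.05 pp.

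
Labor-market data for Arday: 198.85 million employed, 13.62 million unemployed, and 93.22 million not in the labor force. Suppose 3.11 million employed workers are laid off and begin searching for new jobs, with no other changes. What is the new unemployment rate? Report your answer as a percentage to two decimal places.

New unemployment rate ≈ 7.87%.

Initially, labor force = 198.85 + 13.62 = 212.47 million, so u = 13.62/212.47 = 6.41%.
After the change, employed falls and unemployed rises by 3.11; labor force unchanged → E = 195.74, U = 16.73, labor force = 212.47 million.
New unemployment rate = 16.73 / 212.47 = 7.87%.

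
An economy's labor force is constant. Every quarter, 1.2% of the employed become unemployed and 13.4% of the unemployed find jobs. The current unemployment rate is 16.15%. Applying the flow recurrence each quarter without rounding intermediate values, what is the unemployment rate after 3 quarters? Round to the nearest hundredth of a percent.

Unemployment rate after three quarters ≈ 13.16%.

With a fixed labor force, u_{t+1} = u_t + s·(1−u_t) − f·u_t = u_t·(1−s−f) + s.
Here 1−s−f = 0.854 and s = 0.012.
u_1 = 0.161500 × 0.854 + 0.012 = 0.149921.
u_2 = 0.149921 × 0.854 + 0.012 = 0.140033.
u_3 = 0.140033 × 0.854 + 0.012 = 0.131588.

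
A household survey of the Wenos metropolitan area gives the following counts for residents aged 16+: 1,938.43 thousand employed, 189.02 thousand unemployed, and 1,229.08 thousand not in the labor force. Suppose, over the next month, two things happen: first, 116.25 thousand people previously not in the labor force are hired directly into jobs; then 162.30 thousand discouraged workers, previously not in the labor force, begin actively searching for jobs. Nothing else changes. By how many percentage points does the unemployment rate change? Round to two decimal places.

The unemployment rate changes by +5.72 percentage points.

Initially, labor force = 1,938.43 + 189.02 = 2,127.45 thousand, so u = 189.02/2,127.45 = 8.88%.
After the first change, employed and labor force both rise by 116.25; unemployed unchanged → E = 2,054.68, U = 189.02, labor force = 2,243.70 thousand.
After the second change, unemployed and labor force both rise by 162.30 → E = 2,054.68, U = 351.32, labor force = 2,406.00 thousand.
New unemployment rate = 351.32 / 2,406.00 = 14.60%.
Change = 14.60% − 8.88% = +5.72 percentage points.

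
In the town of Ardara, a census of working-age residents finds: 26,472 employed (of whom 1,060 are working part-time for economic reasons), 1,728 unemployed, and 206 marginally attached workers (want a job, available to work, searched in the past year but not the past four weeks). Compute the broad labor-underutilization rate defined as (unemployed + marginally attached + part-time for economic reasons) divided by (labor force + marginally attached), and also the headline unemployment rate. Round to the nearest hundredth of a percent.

Broad underutilization rate ≈ 10.54%; headline unemployment rate ≈ 6.13%.

Labor force = 26,472 + 1,728 = 28,200.
Numerator = 1,728 + 206 + 1,060 = 2,994.
Denominator = 28,200 + 206 = 28,406.
Broad rate = 2,994 / 28,406 = 10.54%.
Headline unemployment rate = 1,728 / 28,200 = 6.13%.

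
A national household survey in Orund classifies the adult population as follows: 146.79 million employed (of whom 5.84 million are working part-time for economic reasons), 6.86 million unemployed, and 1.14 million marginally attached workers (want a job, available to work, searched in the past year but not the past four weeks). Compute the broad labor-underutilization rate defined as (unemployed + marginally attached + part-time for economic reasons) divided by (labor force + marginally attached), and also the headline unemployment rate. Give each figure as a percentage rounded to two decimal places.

Labor force = 146.79 + 6.86 = 153.65 million.
Numerator = 6.86 + 1.14 + 5.84 = 13.84 million.
Denominator = 153.65 + 1.14 = 154.79 million.
Broad rate = 13.84 / 154.79 = 8.94%.
Headline unemployment rate = 6.86 / 153.65 = 4.46%.

Broad underutilization rate ≈ 8.94%; headline unemployment rate ≈ 4.46%.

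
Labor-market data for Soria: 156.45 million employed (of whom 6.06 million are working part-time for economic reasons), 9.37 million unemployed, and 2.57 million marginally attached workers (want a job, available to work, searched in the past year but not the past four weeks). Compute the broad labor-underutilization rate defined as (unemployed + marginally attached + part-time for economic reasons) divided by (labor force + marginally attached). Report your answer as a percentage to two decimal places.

Labor force = 156.45 + 9.37 = 165.82 million.
Numerator = 9.37 + 2.57 + 6.06 = 18.00 million.
Denominator = 165.82 + 2.57 = 168.39 million.
Broad rate = 18.00 / 168.39 = 10.69%.

Broad underutilization rate ≈ 10.69%.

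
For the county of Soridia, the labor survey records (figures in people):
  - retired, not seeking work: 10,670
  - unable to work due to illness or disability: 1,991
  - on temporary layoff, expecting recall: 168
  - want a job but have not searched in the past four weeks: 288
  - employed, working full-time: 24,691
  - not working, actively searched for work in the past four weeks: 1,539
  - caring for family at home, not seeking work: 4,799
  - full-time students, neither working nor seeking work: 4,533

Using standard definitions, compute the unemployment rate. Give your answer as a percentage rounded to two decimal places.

Employed = 24,691.
Unemployed = 168 + 1,539 = 1,707 (jobless and actively searching, or on temporary layoff).
Labor force = 24,691 + 1,707 = 26,398.
Unemployment rate = 1,707 / 26,398 = 6.47%.

Unemployment rate ≈ 6.47%.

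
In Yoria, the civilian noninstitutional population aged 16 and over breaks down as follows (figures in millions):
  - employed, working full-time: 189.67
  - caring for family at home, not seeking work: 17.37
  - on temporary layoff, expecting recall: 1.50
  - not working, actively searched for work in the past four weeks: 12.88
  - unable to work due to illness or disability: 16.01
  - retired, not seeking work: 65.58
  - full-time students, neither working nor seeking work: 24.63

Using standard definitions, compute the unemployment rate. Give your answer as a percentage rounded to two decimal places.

Employed = 189.67 million.
Unemployed = 1.50 + 12.88 = 14.38 million (jobless and actively searching, or on temporary layoff).
Labor force = 189.67 + 14.38 = 204.05 million.
Unemployment rate = 14.38 / 204.05 = 7.05%.

Unemployment rate ≈ 7.05%.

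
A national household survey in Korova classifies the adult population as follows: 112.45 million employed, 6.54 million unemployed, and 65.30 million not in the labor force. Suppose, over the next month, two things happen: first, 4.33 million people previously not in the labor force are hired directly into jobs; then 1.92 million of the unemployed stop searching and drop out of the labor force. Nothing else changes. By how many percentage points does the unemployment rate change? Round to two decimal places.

Initially, labor force = 112.45 + 6.54 = 118.99 million, so u = 6.54/118.99 = 5.50%.
After the first change, employed and labor force both rise by 4.33; unemployed unchanged → E = 116.78, U = 6.54, labor force = 123.32 million.
After the second change, unemployed and labor force both fall by 1.92 → E = 116.78, U = 4.62, labor force = 121.40 million.
New unemployment rate = 4.62 / 121.40 = 3.81%.
Change = 3.81% − 5.50% = −1.69 percentage points.

The unemployment rate changes by −1.69 percentage points.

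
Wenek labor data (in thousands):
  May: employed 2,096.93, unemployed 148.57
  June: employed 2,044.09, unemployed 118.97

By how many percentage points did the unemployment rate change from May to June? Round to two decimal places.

May: labor force = 2,096.93 + 148.57 = 2,245.50; u = 148.57/2,245.50 = 6.62%.
June: labor force = 2,044.09 + 118.97 = 2,163.06; u = 118.97/2,163.06 = 5.50%.
Change = 5.50% − 6.62% = −1.12 pp.

The unemployment rate changed by −1.12 percentage points.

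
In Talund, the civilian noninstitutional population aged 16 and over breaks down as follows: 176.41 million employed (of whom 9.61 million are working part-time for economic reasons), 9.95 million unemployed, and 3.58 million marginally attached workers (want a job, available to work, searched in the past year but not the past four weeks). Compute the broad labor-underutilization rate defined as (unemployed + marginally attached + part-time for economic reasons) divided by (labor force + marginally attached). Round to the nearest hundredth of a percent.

Broad underutilization rate ≈ 12.18%.

Labor force = 176.41 + 9.95 = 186.36 million.
Numerator = 9.95 + 3.58 + 9.61 = 23.14 million.
Denominator = 186.36 + 3.58 = 189.94 million.
Broad rate = 23.14 / 189.94 = 12.18%.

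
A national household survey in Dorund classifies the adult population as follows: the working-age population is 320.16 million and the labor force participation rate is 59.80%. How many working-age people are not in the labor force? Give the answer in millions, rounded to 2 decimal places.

About 128.70 million are not in the labor force.

Share not in the labor force = 1 − 0.5980 = 0.4020.
Not in labor force = 0.4020 × 320.16 ≈ 128.70 million.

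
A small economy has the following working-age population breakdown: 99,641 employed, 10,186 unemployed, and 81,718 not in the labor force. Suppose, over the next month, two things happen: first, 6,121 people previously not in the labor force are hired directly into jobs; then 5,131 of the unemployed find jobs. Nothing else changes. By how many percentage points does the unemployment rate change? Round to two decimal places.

Initially, labor force = 99,641 + 10,186 = 109,827, so u = 10,186/109,827 = 9.27%.
After the first change, employed and labor force both rise by 6,121; unemployed unchanged → E = 105,762, U = 10,186, labor force = 115,948.
After the second change, unemployed falls and employed rises by 5,131; labor force unchanged → E = 110,893, U = 5,055, labor force = 115,948.
New unemployment rate = 5,055 / 115,948 = 4.36%.
Change = 4.36% − 9.27% = −4.91 percentage points.

The unemployment rate changes by −4.91 percentage points.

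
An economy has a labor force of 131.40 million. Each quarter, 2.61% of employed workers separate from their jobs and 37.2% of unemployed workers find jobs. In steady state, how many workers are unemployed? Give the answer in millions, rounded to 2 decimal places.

About 8.61 million are unemployed in steady state.

Steady-state unemployment rate u* = s/(s+f) = 2.61/(2.61+37.2) = 0.065561.
Unemployed = u* × labor force = 0.065561 × 131.40 ≈ 8.61 million.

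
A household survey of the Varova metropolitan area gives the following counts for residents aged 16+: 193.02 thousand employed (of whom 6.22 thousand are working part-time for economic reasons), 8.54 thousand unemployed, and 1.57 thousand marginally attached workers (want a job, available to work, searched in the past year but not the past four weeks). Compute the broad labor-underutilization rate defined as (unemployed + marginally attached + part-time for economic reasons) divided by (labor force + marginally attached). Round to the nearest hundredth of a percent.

Broad underutilization rate ≈ 8.04%.

Labor force = 193.02 + 8.54 = 201.56 thousand.
Numerator = 8.54 + 1.57 + 6.22 = 16.33 thousand.
Denominator = 201.56 + 1.57 = 203.13 thousand.
Broad rate = 16.33 / 203.13 = 8.04%.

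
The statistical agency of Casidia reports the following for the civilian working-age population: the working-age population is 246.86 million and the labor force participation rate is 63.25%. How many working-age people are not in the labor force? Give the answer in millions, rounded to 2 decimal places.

Share not in the labor force = 1 − 0.6325 = 0.3675.
Not in labor force = 0.3675 × 246.86 ≈ 90.72 million.

About 90.72 million are not in the labor force.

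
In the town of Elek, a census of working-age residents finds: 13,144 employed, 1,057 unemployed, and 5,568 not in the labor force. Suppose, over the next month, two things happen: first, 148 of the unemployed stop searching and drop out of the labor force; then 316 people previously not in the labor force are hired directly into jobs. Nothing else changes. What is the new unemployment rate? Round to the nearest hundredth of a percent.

Initially, labor force = 13,144 + 1,057 = 14,201, so u = 1,057/14,201 = 7.44%.
After the first change, unemployed and labor force both fall by 148 → E = 13,144, U = 909, labor force = 14,053.
After the second change, employed and labor force both rise by 316; unemployed unchanged → E = 13,460, U = 909, labor force = 14,369.
New unemployment rate = 909 / 14,369 = 6.33%.

New unemployment rate ≈ 6.33%.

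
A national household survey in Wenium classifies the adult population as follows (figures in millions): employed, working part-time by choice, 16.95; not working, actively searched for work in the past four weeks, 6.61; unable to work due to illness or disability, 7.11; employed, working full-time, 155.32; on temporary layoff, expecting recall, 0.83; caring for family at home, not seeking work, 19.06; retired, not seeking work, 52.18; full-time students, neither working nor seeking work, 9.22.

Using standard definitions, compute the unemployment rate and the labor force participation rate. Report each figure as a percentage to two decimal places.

Employed = 16.95 + 155.32 = 172.27 million.
Unemployed = 6.61 + 0.83 = 7.44 million (jobless and actively searching, or on temporary layoff).
Labor force = 172.27 + 7.44 = 179.71 million.
Not in labor force = 7.11 + 19.06 + 52.18 + 9.22 = 87.57 million (those not working and not actively searching are outside the labor force).
Civilian working-age population = 179.71 + 87.57 = 267.28 million.
Unemployment rate = 7.44 / 179.71 = 4.14%.
Labor force participation rate = 179.71 / 267.28 = 67.24%.

Unemployment rate ≈ 4.14%; labor force participation rate ≈ 67.24%.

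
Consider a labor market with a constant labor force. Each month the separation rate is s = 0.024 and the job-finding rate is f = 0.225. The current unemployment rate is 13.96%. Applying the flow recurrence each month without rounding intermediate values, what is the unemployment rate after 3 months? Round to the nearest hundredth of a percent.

Unemployment rate after three months ≈ 11.47%.

With a fixed labor force, u_{t+1} = u_t + s·(1−u_t) − f·u_t = u_t·(1−s−f) + s.
Here 1−s−f = 0.751 and s = 0.024.
u_1 = 0.139600 × 0.751 + 0.024 = 0.128840.
u_2 = 0.128840 × 0.751 + 0.024 = 0.120759.
u_3 = 0.120759 × 0.751 + 0.024 = 0.114690.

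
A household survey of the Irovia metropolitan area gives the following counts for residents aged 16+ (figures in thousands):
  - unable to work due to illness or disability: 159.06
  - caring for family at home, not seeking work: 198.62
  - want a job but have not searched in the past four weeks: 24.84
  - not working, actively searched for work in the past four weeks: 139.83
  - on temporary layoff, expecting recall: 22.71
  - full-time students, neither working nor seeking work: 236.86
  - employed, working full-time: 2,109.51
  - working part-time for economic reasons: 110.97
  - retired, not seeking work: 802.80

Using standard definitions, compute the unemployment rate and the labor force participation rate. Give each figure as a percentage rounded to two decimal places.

Employed = 2,109.51 + 110.97 = 2,220.48 thousand (anyone who worked, including part-time for economic reasons, counts as employed).
Unemployed = 139.83 + 22.71 = 162.54 thousand (jobless and actively searching, or on temporary layoff).
Labor force = 2,220.48 + 162.54 = 2,383.02 thousand.
Not in labor force = 159.06 + 198.62 + 24.84 + 236.86 + 802.80 = 1,422.18 thousand (those not working and not actively searching are outside the labor force — including those who want a job but have given up searching).
Civilian working-age population = 2,383.02 + 1,422.18 = 3,805.20 thousand.
Unemployment rate = 162.54 / 2,383.02 = 6.82%.
Labor force participation rate = 2,383.02 / 3,805.20 = 62.63%.

Unemployment rate ≈ 6.82%; labor force participation rate ≈ 62.63%.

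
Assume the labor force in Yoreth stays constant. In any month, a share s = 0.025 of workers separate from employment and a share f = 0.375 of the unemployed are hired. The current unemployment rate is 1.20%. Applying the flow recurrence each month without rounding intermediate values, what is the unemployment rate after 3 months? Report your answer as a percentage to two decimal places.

With a fixed labor force, u_{t+1} = u_t + s·(1−u_t) − f·u_t = u_t·(1−s−f) + s.
Here 1−s−f = 0.600 and s = 0.025.
u_1 = 0.012000 × 0.600 + 0.025 = 0.032200.
u_2 = 0.032200 × 0.600 + 0.025 = 0.044320.
u_3 = 0.044320 × 0.600 + 0.025 = 0.051592.

Unemployment rate after three months ≈ 5.16%.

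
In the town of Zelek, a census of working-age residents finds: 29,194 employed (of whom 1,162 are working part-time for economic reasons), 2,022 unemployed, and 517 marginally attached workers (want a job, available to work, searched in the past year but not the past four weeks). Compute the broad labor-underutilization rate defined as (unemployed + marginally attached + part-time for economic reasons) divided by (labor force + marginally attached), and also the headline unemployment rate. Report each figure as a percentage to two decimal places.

Broad underutilization rate ≈ 11.66%; headline unemployment rate ≈ 6.48%.

Labor force = 29,194 + 2,022 = 31,216.
Numerator = 2,022 + 517 + 1,162 = 3,701.
Denominator = 31,216 + 517 = 31,733.
Broad rate = 3,701 / 31,733 = 11.66%.
Headline unemployment rate = 2,022 / 31,216 = 6.48%.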